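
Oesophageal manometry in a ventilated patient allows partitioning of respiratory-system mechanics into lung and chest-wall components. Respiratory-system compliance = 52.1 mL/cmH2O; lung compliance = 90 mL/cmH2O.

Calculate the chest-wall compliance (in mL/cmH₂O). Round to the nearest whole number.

124

1/Ccw = 1/Crs − 1/CL.
1/Ccw = 1/52.1 − 1/90 = 0.008083.
Ccw = 123.72 mL/cmH2O.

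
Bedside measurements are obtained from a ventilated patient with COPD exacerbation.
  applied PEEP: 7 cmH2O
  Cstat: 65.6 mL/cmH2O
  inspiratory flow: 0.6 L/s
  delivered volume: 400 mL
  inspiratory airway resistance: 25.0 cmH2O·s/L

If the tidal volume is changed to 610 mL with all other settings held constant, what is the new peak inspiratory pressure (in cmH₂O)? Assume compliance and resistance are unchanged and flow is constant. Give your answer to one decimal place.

31.3

PIP = Vt/C + R·V̇ + PEEP (constant-flow equation of motion).
Only the elastic term changes: ΔPIP = ΔVt / C = (610 − 400) / 65.6 = 3.201 cmH2O.
Original PIP = 400/65.6 + 25.0×0.6 + 7 = 28.098 cmH2O; new PIP = 28.098 + (3.201) = 31.299 cmH2O.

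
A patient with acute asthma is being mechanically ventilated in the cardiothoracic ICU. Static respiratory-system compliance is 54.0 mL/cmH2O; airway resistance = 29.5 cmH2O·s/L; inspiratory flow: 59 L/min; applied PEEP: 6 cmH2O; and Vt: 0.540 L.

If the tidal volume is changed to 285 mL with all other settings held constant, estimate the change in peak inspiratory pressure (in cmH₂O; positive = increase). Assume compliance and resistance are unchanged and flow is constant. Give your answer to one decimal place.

-4.7

PIP = Vt/C + R·V̇ + PEEP (constant-flow equation of motion).
Only the elastic term changes: ΔPIP = ΔVt / C = (285 − 540) / 54.0 = -4.722 cmH2O.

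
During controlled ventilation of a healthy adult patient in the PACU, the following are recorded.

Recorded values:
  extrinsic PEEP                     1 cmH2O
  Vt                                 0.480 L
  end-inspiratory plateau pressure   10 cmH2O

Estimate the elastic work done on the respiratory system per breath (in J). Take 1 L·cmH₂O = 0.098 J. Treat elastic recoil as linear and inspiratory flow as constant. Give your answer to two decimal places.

0.21

Elastic work ≈ ½ × (Pplat − PEEP) × Vt = 0.5 × (10 − 1) × 0.480 L = 0.5 × 9.0 × 0.480 = 2.16 L·cmH2O.
× 0.098 J/(L·cmH2O) → 0.2117 J.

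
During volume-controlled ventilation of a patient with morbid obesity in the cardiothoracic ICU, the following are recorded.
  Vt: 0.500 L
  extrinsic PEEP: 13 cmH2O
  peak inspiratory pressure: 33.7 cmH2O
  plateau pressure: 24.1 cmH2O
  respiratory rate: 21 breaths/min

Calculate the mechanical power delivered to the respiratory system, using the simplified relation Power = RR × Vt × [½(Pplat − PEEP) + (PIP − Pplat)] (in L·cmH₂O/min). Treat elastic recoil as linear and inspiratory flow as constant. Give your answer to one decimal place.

159.1

Per-breath work = Vt × [½(Pplat−PEEP) + (PIP−Pplat)] = 0.500 × [0.5×11.1 + 9.6] = 0.500 × 15.15 = 7.575 L·cmH2O.
Power = 21 × 7.575 = 159.08 L·cmH2O/min.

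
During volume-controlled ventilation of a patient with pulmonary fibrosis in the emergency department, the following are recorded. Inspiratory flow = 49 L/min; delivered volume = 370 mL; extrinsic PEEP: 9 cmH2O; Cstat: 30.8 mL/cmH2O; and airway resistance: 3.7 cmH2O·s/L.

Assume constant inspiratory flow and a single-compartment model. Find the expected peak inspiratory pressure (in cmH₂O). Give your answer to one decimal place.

Flow: 49 L/min ÷ 60 = 0.8167 L/s.
Equation of motion (constant flow): PIP = Vt/C + R·V̇ + PEEP.
PIP = 370/30.8 + 3.7×0.8167 + 9 = 12.013 + 3.022 + 9 = 24.035 cmH2O.

24.0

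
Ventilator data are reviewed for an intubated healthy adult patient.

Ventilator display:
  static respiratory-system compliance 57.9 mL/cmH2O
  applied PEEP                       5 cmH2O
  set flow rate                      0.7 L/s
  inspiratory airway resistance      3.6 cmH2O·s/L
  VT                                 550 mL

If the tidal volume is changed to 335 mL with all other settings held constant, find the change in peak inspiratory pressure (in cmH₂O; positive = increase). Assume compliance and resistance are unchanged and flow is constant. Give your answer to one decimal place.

-3.7

PIP = Vt/C + R·V̇ + PEEP (constant-flow equation of motion).
Only the elastic term changes: ΔPIP = ΔVt / C = (335 − 550) / 57.9 = -3.713 cmH2O.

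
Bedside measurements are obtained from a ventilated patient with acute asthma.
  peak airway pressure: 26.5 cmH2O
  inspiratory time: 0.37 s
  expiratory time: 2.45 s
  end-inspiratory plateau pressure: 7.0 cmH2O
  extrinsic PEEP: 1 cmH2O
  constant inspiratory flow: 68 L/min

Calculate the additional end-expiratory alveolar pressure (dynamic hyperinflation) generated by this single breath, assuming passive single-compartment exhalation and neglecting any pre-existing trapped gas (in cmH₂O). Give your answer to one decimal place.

Flow: 68 L/min ÷ 60 = 1.1333 L/s.
Vt = flow × Ti = 1.1333 L/s × 0.37 s × 1000 mL/L = 419.32 mL.
R = (PIP − Pplat)/V̇ = (26.5 − 7.0) / 1.1333 = 19.5/1.1333 = 17.206 cmH2O·s/L.
C = Vt/(Pplat − PEEP) = 419.32 / (7.0 − 1) = 419.32/6.0 = 69.887 mL/cmH2O.
τ = R × C = 17.206 × 0.06989 L/cmH2O = 1.203 s.
Fraction remaining = e^(−Te/τ) = e^(−2.45/1.203) = 0.1305; trapped volume = 419.32 × 0.1305 = 54.721 mL.
Additional alveolar pressure from trapping ≈ V_trapped / C = 54.721 / 69.887 = 0.783 cmH2O.

0.8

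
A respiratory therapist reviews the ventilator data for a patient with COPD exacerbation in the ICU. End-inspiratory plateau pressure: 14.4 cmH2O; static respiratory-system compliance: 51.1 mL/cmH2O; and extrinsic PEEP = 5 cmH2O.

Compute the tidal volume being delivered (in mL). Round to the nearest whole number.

Vt = Cstat × (Pplat − PEEP) = 51.1 × (14.4 − 5) = 51.1 × 9.4 = 480.34 mL.

480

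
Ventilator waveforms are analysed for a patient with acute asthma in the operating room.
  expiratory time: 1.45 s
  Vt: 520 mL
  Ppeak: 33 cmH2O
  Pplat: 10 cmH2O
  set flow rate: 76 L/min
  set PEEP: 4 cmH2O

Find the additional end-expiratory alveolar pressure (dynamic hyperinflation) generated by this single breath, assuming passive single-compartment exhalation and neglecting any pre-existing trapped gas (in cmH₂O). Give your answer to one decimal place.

2.4

Flow: 76 L/min ÷ 60 = 1.2667 L/s.
R = (PIP − Pplat)/V̇ = (33 − 10) / 1.2667 = 23.0/1.2667 = 18.157 cmH2O·s/L.
C = Vt/(Pplat − PEEP) = 520.0 / (10 − 4) = 520.0/6.0 = 86.667 mL/cmH2O.
τ = R × C = 18.157 × 0.08667 L/cmH2O = 1.574 s.
Fraction remaining = e^(−Te/τ) = e^(−1.45/1.574) = 0.398; trapped volume = 520.0 × 0.398 = 206.96 mL.
Additional alveolar pressure from trapping ≈ V_trapped / C = 206.96 / 86.667 = 2.388 cmH2O.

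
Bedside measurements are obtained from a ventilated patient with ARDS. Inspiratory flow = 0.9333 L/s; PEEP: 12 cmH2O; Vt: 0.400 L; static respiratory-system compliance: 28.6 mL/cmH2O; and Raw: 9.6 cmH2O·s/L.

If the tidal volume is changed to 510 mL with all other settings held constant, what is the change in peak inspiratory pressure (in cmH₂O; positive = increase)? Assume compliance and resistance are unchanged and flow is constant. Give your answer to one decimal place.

3.8

PIP = Vt/C + R·V̇ + PEEP (constant-flow equation of motion).
Only the elastic term changes: ΔPIP = ΔVt / C = (510 − 400) / 28.6 = 3.846 cmH2O.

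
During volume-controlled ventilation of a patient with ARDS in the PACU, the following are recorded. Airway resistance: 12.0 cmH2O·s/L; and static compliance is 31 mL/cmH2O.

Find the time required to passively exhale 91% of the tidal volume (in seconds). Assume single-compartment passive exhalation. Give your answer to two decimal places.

0.90

τ = R × C = 12.0 × 31 mL/cmH2O = 12.0 × 0.031 L/cmH2O = 0.372 s.
Exhaled fraction f = 1 − e^(−t/τ) → t = −τ·ln(1 − f) = −0.372·ln(0.09) = 0.8958 s.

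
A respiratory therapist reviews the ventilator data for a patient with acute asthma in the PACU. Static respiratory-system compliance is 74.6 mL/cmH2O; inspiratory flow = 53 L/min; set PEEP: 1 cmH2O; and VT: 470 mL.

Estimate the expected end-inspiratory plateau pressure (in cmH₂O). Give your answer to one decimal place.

Pplat = PEEP + Vt / Cstat = 1 + 470 / 74.6 = 1 + 6.3 = 7.3 cmH2O.

7.3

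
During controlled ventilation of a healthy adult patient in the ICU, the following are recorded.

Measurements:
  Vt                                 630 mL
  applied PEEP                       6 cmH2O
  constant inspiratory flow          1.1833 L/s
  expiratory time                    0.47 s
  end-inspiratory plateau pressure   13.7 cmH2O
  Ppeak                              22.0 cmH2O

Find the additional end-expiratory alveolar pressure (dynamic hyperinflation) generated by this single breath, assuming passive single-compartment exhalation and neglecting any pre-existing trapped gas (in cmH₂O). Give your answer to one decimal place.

3.4

R = (PIP − Pplat)/V̇ = (22.0 − 13.7) / 1.1833 = 8.3/1.1833 = 7.014 cmH2O·s/L.
C = Vt/(Pplat − PEEP) = 630.0 / (13.7 − 6) = 630.0/7.7 = 81.818 mL/cmH2O.
τ = R × C = 7.014 × 0.08182 L/cmH2O = 0.5739 s.
Fraction remaining = e^(−Te/τ) = e^(−0.47/0.5739) = 0.4409; trapped volume = 630.0 × 0.4409 = 277.77 mL.
Additional alveolar pressure from trapping ≈ V_trapped / C = 277.77 / 81.818 = 3.395 cmH2O.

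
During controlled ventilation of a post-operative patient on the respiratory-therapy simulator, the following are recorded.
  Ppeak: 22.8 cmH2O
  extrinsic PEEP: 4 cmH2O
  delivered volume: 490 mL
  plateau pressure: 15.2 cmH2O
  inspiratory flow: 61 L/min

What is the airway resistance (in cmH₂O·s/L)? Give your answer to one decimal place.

Flow: 61 L/min ÷ 60 = 1.0167 L/s.
Raw = (PIP − Pplat) / flow = (22.8 − 15.2) / 1.0167 = 7.6 / 1.0167 = 7.475 cmH2O·s/L.

7.5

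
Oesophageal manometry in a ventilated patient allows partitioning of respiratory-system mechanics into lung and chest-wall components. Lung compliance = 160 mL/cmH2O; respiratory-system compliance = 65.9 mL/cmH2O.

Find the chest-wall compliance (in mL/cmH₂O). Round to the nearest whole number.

1/Ccw = 1/Crs − 1/CL.
1/Ccw = 1/65.9 − 1/160 = 0.008925.
Ccw = 112.04 mL/cmH2O.

112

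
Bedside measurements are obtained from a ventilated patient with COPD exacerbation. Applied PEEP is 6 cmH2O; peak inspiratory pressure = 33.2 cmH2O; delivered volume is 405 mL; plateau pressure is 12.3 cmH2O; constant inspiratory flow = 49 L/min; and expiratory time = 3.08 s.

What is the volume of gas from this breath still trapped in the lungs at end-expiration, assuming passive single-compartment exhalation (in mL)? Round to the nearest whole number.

Flow: 49 L/min ÷ 60 = 0.8167 L/s.
R = (PIP − Pplat)/V̇ = (33.2 − 12.3) / 0.8167 = 20.9/0.8167 = 25.591 cmH2O·s/L.
C = Vt/(Pplat − PEEP) = 405.0 / (12.3 − 6) = 405.0/6.3 = 64.286 mL/cmH2O.
τ = R × C = 25.591 × 0.06429 L/cmH2O = 1.645 s.
Fraction remaining = e^(−Te/τ) = e^(−3.08/1.645) = 0.1538.
Trapped volume = 405.0 × 0.1538 = 62.289 mL.

62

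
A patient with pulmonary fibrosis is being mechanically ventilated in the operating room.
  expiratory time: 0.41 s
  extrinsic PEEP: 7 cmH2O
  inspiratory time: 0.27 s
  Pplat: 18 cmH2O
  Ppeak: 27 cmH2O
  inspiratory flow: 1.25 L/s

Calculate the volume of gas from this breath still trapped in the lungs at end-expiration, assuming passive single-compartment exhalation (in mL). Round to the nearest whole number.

53

Vt = flow × Ti = 1.25 L/s × 0.27 s × 1000 mL/L = 337.5 mL.
R = (PIP − Pplat)/V̇ = (27 − 18) / 1.25 = 9.0/1.25 = 7.2 cmH2O·s/L.
C = Vt/(Pplat − PEEP) = 337.5 / (18 − 7) = 337.5/11.0 = 30.682 mL/cmH2O.
τ = R × C = 7.2 × 0.03068 L/cmH2O = 0.2209 s.
Fraction remaining = e^(−Te/τ) = e^(−0.41/0.2209) = 0.1563.
Trapped volume = 337.5 × 0.1563 = 52.751 mL.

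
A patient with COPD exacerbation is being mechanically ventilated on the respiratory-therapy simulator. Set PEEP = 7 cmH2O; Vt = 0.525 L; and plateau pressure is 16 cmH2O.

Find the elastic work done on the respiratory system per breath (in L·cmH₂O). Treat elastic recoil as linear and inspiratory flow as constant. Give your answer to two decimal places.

2.36

Elastic work ≈ ½ × (Pplat − PEEP) × Vt = 0.5 × (16 − 7) × 0.525 L = 0.5 × 9.0 × 0.525 = 2.363 L·cmH2O.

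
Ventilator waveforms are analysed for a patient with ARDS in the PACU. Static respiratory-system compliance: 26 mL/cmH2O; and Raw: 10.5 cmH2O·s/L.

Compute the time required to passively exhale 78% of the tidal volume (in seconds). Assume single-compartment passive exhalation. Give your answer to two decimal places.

τ = R × C = 10.5 × 26 mL/cmH2O = 10.5 × 0.026 L/cmH2O = 0.273 s.
Exhaled fraction f = 1 − e^(−t/τ) → t = −τ·ln(1 − f) = −0.273·ln(0.22) = 0.4134 s.

0.41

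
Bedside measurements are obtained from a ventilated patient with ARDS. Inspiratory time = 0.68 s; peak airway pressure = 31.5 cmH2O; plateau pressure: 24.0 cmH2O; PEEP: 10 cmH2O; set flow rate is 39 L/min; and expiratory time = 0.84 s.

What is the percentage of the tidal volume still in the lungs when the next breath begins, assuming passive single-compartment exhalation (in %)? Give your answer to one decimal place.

Flow: 39 L/min ÷ 60 = 0.65 L/s.
Vt = flow × Ti = 0.65 L/s × 0.68 s × 1000 mL/L = 442.0 mL.
R = (PIP − Pplat)/V̇ = (31.5 − 24.0) / 0.65 = 7.5/0.65 = 11.538 cmH2O·s/L.
C = Vt/(Pplat − PEEP) = 442.0 / (24.0 − 10) = 442.0/14.0 = 31.571 mL/cmH2O.
τ = R × C = 11.538 × 0.03157 L/cmH2O = 0.3643 s.
Fraction remaining at end-expiration = e^(−Te/τ) = e^(−0.84/0.3643) = 0.09968 → 9.968%.

10.0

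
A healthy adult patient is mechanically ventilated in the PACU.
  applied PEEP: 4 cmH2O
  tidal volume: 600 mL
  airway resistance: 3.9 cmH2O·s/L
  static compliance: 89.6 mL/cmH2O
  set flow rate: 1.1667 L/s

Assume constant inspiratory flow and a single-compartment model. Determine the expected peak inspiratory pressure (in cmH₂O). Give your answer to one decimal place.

Equation of motion (constant flow): PIP = Vt/C + R·V̇ + PEEP.
PIP = 600/89.6 + 3.9×1.1667 + 4 = 6.696 + 4.55 + 4 = 15.246 cmH2O.

15.2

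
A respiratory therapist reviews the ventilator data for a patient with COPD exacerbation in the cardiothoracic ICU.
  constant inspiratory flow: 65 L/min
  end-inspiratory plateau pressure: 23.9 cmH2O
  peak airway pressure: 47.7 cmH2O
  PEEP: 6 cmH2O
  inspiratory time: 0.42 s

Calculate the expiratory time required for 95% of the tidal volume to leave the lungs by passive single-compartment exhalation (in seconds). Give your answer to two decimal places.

Flow: 65 L/min ÷ 60 = 1.0833 L/s.
Vt = flow × Ti = 1.0833 L/s × 0.42 s × 1000 mL/L = 454.99 mL.
R = (PIP − Pplat)/V̇ = (47.7 − 23.9) / 1.0833 = 23.8/1.0833 = 21.97 cmH2O·s/L.
C = Vt/(Pplat − PEEP) = 454.99 / (23.9 − 6) = 454.99/17.9 = 25.418 mL/cmH2O.
τ = R × C = 21.97 × 0.02542 L/cmH2O = 0.5585 s.
t = −τ·ln(1 − 0.95) = −0.5585·ln(0.05) = 1.673 s.

1.67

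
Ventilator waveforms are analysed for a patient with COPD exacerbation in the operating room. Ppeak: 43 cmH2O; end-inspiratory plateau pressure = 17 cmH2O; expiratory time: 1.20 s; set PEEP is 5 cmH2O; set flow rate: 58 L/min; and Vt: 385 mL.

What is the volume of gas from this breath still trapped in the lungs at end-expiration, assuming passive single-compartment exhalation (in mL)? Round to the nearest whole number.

96

Flow: 58 L/min ÷ 60 = 0.9667 L/s.
R = (PIP − Pplat)/V̇ = (43 − 17) / 0.9667 = 26.0/0.9667 = 26.896 cmH2O·s/L.
C = Vt/(Pplat − PEEP) = 385.0 / (17 − 5) = 385.0/12.0 = 32.083 mL/cmH2O.
τ = R × C = 26.896 × 0.03208 L/cmH2O = 0.8628 s.
Fraction remaining = e^(−Te/τ) = e^(−1.20/0.8628) = 0.2489.
Trapped volume = 385.0 × 0.2489 = 95.827 mL.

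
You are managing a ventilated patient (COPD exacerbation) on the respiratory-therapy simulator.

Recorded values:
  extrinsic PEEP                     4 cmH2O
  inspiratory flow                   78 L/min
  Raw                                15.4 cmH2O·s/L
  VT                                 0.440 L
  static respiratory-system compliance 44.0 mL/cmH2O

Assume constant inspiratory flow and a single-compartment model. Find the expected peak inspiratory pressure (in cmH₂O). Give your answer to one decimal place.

Flow: 78 L/min ÷ 60 = 1.3 L/s.
Equation of motion (constant flow): PIP = Vt/C + R·V̇ + PEEP.
PIP = 440/44.0 + 15.4×1.3 + 4 = 10.0 + 20.02 + 4 = 34.02 cmH2O.

34.0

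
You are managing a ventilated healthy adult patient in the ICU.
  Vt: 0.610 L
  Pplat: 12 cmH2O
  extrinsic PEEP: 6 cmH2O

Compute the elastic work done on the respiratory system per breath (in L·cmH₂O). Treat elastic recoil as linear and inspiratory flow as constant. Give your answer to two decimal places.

1.83

Elastic work ≈ ½ × (Pplat − PEEP) × Vt = 0.5 × (12 − 6) × 0.610 L = 0.5 × 6.0 × 0.610 = 1.83 L·cmH2O.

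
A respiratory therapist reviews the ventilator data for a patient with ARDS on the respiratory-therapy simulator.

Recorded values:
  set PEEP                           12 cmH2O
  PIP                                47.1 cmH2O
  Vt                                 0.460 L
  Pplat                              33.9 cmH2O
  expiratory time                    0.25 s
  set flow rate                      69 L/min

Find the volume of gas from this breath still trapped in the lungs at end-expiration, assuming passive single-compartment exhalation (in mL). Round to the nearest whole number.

Flow: 69 L/min ÷ 60 = 1.15 L/s.
R = (PIP − Pplat)/V̇ = (47.1 − 33.9) / 1.15 = 13.2/1.15 = 11.478 cmH2O·s/L.
C = Vt/(Pplat − PEEP) = 460.0 / (33.9 − 12) = 460.0/21.9 = 21.005 mL/cmH2O.
τ = R × C = 11.478 × 0.02101 L/cmH2O = 0.2412 s.
Fraction remaining = e^(−Te/τ) = e^(−0.25/0.2412) = 0.3547.
Trapped volume = 460.0 × 0.3547 = 163.16 mL.

163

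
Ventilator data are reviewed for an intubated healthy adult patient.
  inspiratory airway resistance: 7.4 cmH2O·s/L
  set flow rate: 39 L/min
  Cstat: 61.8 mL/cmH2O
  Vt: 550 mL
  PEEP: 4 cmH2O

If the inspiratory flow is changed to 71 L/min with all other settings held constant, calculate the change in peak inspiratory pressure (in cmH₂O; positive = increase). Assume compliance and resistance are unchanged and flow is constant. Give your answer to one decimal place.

3.9

Flow: 39 L/min ÷ 60 = 0.65 L/s.
New flow: 71 L/min ÷ 60 = 1.1833 L/s.
PIP = Vt/C + R·V̇ + PEEP (constant-flow equation of motion).
Only the resistive term changes: ΔPIP = R × ΔV̇ = 7.4 × (1.1833 − 0.65) = 7.4 × 0.5333 = 3.946 cmH2O.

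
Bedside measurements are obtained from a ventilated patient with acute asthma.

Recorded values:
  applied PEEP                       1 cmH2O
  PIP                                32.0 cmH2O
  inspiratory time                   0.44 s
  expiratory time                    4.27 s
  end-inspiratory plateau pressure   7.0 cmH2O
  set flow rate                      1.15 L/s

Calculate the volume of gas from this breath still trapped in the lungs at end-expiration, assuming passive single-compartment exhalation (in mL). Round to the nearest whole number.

Vt = flow × Ti = 1.15 L/s × 0.44 s × 1000 mL/L = 506.0 mL.
R = (PIP − Pplat)/V̇ = (32.0 − 7.0) / 1.15 = 25.0/1.15 = 21.739 cmH2O·s/L.
C = Vt/(Pplat − PEEP) = 506.0 / (7.0 − 1) = 506.0/6.0 = 84.333 mL/cmH2O.
τ = R × C = 21.739 × 0.08433 L/cmH2O = 1.833 s.
Fraction remaining = e^(−Te/τ) = e^(−4.27/1.833) = 0.09734.
Trapped volume = 506.0 × 0.09734 = 49.254 mL.

49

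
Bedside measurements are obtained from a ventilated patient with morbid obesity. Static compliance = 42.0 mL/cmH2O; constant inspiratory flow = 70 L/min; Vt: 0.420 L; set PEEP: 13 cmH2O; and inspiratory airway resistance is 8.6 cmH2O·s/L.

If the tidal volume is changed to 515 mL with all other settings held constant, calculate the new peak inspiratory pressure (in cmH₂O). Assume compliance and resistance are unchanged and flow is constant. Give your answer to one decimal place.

35.3

Flow: 70 L/min ÷ 60 = 1.1667 L/s.
PIP = Vt/C + R·V̇ + PEEP (constant-flow equation of motion).
Only the elastic term changes: ΔPIP = ΔVt / C = (515 − 420) / 42.0 = 2.262 cmH2O.
Original PIP = 420/42.0 + 8.6×1.1667 + 13 = 33.034 cmH2O; new PIP = 33.034 + (2.262) = 35.296 cmH2O.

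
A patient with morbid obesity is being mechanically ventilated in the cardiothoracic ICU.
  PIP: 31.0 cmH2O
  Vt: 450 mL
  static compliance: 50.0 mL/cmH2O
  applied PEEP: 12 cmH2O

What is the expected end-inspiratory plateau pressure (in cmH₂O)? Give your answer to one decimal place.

Pplat = PEEP + Vt / Cstat = 12 + 450 / 50.0 = 12 + 9.0 = 21.0 cmH2O.

21.0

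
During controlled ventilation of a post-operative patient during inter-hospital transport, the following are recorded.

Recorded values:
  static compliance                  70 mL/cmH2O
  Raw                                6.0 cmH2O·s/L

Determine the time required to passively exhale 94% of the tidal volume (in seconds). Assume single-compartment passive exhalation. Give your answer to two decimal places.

τ = R × C = 6.0 × 70 mL/cmH2O = 6.0 × 0.070 L/cmH2O = 0.42 s.
Exhaled fraction f = 1 − e^(−t/τ) → t = −τ·ln(1 − f) = −0.42·ln(0.06) = 1.182 s.

1.18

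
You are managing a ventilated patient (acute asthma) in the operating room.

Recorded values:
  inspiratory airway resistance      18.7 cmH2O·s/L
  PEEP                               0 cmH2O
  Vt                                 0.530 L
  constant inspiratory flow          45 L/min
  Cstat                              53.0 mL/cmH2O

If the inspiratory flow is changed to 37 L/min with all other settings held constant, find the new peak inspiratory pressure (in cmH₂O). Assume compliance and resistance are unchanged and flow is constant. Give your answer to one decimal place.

Flow: 45 L/min ÷ 60 = 0.75 L/s.
New flow: 37 L/min ÷ 60 = 0.6167 L/s.
PIP = Vt/C + R·V̇ + PEEP (constant-flow equation of motion).
Only the resistive term changes: ΔPIP = R × ΔV̇ = 18.7 × (0.6167 − 0.75) = 18.7 × -0.1333 = -2.493 cmH2O.
Original PIP = 530/53.0 + 18.7×0.75 + 0 = 24.025 cmH2O; new PIP = 24.025 + (-2.493) = 21.532 cmH2O.

21.5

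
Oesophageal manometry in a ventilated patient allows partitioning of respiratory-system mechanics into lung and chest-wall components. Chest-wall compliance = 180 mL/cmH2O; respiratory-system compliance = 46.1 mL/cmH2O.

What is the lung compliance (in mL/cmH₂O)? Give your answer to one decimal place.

62.0

1/CL = 1/Crs − 1/Ccw.
1/CL = 1/46.1 − 1/180 = 0.01614.
CL = 61.958 mL/cmH2O.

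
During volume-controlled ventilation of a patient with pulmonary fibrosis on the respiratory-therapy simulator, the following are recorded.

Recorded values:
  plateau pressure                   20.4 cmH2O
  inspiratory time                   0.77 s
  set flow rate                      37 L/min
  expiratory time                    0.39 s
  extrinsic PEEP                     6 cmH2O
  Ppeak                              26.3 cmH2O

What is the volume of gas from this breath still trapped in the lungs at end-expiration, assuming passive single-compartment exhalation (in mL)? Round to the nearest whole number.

138

Flow: 37 L/min ÷ 60 = 0.6167 L/s.
Vt = flow × Ti = 0.6167 L/s × 0.77 s × 1000 mL/L = 474.86 mL.
R = (PIP − Pplat)/V̇ = (26.3 − 20.4) / 0.6167 = 5.9/0.6167 = 9.567 cmH2O·s/L.
C = Vt/(Pplat − PEEP) = 474.86 / (20.4 − 6) = 474.86/14.4 = 32.976 mL/cmH2O.
τ = R × C = 9.567 × 0.03298 L/cmH2O = 0.3155 s.
Fraction remaining = e^(−Te/τ) = e^(−0.39/0.3155) = 0.2905.
Trapped volume = 474.86 × 0.2905 = 137.95 mL.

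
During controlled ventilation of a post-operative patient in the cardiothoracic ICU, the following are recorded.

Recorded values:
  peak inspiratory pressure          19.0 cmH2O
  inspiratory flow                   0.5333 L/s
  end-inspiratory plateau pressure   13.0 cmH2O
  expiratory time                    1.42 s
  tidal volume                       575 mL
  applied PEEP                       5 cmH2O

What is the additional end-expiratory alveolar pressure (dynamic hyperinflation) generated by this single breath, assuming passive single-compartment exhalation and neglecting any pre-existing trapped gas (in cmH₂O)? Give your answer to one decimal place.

1.4

R = (PIP − Pplat)/V̇ = (19.0 − 13.0) / 0.5333 = 6.0/0.5333 = 11.251 cmH2O·s/L.
C = Vt/(Pplat − PEEP) = 575.0 / (13.0 − 5) = 575.0/8.0 = 71.875 mL/cmH2O.
τ = R × C = 11.251 × 0.07188 L/cmH2O = 0.8087 s.
Fraction remaining = e^(−Te/τ) = e^(−1.42/0.8087) = 0.1728; trapped volume = 575.0 × 0.1728 = 99.36 mL.
Additional alveolar pressure from trapping ≈ V_trapped / C = 99.36 / 71.875 = 1.382 cmH2O.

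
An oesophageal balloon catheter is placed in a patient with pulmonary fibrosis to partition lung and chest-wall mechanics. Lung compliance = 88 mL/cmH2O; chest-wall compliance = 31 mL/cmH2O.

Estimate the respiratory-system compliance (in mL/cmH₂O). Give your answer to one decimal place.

22.9

Lung and chest wall are elastances in series: 1/Crs = 1/CL + 1/Ccw.
1/Crs = 1/88 + 1/31 = 0.04362.
Crs = 22.925 mL/cmH2O.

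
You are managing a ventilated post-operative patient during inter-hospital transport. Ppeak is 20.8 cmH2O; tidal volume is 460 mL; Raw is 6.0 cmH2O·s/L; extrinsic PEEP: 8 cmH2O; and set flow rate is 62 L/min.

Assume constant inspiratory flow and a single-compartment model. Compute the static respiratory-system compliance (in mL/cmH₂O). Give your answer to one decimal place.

Flow: 62 L/min ÷ 60 = 1.0333 L/s.
Equation of motion (constant flow): PIP = Vt/C + R·V̇ + PEEP.
Vt/C = PIP − R·V̇ − PEEP = 20.8 − 6.0×1.0333 − 8 = 20.8 − 6.2 − 8 = 6.6 cmH2O.
C = Vt / 6.6 = 460 / 6.6 = 69.697 mL/cmH2O.

69.7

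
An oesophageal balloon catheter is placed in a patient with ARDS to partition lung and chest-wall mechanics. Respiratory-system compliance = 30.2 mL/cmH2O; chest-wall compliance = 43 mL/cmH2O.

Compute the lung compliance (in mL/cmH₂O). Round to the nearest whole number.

1/CL = 1/Crs − 1/Ccw.
1/CL = 1/30.2 − 1/43 = 0.009857.
CL = 101.45 mL/cmH2O.

101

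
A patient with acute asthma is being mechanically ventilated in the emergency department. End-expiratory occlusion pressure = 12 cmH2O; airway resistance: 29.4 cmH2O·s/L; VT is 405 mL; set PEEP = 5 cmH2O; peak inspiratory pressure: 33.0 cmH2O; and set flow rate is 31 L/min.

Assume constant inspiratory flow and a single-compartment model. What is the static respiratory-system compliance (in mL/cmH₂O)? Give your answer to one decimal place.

69.7

Flow: 31 L/min ÷ 60 = 0.5167 L/s.
Total PEEP = 12 cmH2O (set 5 + intrinsic 7); this is the baseline alveolar pressure.
Equation of motion (constant flow): PIP = Vt/C + R·V̇ + PEEP.
Vt/C = PIP − R·V̇ − PEEP = 33.0 − 29.4×0.5167 − 12 = 33.0 − 15.191 − 12 = 5.809 cmH2O.
C = Vt / 5.809 = 405 / 5.809 = 69.719 mL/cmH2O.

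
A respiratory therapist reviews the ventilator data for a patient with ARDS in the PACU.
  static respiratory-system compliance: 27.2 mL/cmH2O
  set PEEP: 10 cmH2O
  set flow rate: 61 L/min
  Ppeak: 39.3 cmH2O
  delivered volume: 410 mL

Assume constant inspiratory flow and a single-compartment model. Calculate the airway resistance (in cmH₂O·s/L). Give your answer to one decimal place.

Flow: 61 L/min ÷ 60 = 1.0167 L/s.
Equation of motion (constant flow): PIP = Vt/C + R·V̇ + PEEP.
R·V̇ = PIP − Vt/C − PEEP = 39.3 − 410/27.2 − 10 = 39.3 − 15.074 − 10 = 14.226 cmH2O.
R = 14.226 / 1.0167 = 13.992 cmH2O·s/L.

14.0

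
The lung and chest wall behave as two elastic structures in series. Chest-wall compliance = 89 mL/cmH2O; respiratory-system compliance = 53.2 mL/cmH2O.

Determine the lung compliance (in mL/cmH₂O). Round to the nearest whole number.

1/CL = 1/Crs − 1/Ccw.
1/CL = 1/53.2 − 1/89 = 0.007561.
CL = 132.26 mL/cmH2O.

132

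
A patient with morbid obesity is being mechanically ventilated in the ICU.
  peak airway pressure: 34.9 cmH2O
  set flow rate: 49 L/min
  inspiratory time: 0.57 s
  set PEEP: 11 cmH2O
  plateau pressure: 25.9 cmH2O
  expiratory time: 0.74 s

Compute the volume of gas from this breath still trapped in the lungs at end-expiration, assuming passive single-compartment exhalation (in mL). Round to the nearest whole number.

54

Flow: 49 L/min ÷ 60 = 0.8167 L/s.
Vt = flow × Ti = 0.8167 L/s × 0.57 s × 1000 mL/L = 465.52 mL.
R = (PIP − Pplat)/V̇ = (34.9 − 25.9) / 0.8167 = 9.0/0.8167 = 11.02 cmH2O·s/L.
C = Vt/(Pplat − PEEP) = 465.52 / (25.9 − 11) = 465.52/14.9 = 31.243 mL/cmH2O.
τ = R × C = 11.02 × 0.03124 L/cmH2O = 0.3443 s.
Fraction remaining = e^(−Te/τ) = e^(−0.74/0.3443) = 0.1166.
Trapped volume = 465.52 × 0.1166 = 54.28 mL.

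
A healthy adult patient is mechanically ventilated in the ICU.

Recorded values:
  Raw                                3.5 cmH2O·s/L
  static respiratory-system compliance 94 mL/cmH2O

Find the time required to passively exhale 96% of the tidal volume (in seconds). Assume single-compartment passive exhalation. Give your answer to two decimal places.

τ = R × C = 3.5 × 94 mL/cmH2O = 3.5 × 0.094 L/cmH2O = 0.329 s.
Exhaled fraction f = 1 − e^(−t/τ) → t = −τ·ln(1 − f) = −0.329·ln(0.04) = 1.059 s.

1.06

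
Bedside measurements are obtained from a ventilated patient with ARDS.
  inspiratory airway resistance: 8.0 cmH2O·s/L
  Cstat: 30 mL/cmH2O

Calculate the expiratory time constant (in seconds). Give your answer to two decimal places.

0.24

τ = R × C = 8.0 × 30 mL/cmH2O = 8.0 × 0.030 L/cmH2O = 0.24 s.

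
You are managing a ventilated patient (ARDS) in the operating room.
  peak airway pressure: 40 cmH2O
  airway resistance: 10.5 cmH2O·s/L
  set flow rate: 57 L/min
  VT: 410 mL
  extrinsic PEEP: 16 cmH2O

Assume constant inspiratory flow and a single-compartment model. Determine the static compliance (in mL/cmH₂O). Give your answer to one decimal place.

29.2

Flow: 57 L/min ÷ 60 = 0.95 L/s.
Equation of motion (constant flow): PIP = Vt/C + R·V̇ + PEEP.
Vt/C = PIP − R·V̇ − PEEP = 40 − 10.5×0.95 − 16 = 40 − 9.975 − 16 = 14.025 cmH2O.
C = Vt / 14.025 = 410 / 14.025 = 29.234 mL/cmH2O.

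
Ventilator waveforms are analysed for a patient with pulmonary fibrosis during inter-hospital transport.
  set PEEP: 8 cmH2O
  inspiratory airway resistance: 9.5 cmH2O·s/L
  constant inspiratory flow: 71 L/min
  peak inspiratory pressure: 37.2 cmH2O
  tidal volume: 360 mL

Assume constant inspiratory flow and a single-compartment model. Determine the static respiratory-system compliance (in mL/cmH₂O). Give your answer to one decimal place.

Flow: 71 L/min ÷ 60 = 1.1833 L/s.
Equation of motion (constant flow): PIP = Vt/C + R·V̇ + PEEP.
Vt/C = PIP − R·V̇ − PEEP = 37.2 − 9.5×1.1833 − 8 = 37.2 − 11.241 − 8 = 17.959 cmH2O.
C = Vt / 17.959 = 360 / 17.959 = 20.046 mL/cmH2O.

20.0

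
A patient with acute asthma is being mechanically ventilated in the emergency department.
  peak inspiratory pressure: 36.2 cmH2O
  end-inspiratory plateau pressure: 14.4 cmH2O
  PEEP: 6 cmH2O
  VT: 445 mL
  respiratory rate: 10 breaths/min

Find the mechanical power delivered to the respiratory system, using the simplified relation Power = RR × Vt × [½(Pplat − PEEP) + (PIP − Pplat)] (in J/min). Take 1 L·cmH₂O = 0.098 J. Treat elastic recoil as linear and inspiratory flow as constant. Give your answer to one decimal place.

Per-breath work = Vt × [½(Pplat−PEEP) + (PIP−Pplat)] = 0.445 × [0.5×8.4 + 21.8] = 0.445 × 26.0 = 11.57 L·cmH2O.
Power = 10 × 11.57 = 115.7 L·cmH2O/min.
× 0.098 J/(L·cmH2O) → 11.339 J/min.

11.3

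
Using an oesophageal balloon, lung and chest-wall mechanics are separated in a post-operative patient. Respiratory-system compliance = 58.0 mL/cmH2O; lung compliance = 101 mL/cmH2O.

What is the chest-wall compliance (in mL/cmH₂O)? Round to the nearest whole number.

1/Ccw = 1/Crs − 1/CL.
1/Ccw = 1/58.0 − 1/101 = 0.00734.
Ccw = 136.24 mL/cmH2O.

136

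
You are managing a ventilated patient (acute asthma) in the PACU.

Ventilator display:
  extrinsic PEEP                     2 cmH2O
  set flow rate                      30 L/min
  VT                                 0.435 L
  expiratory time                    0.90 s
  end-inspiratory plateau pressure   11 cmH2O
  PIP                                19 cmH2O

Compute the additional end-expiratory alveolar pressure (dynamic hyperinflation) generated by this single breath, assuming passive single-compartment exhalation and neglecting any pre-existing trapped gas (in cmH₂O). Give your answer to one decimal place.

Flow: 30 L/min ÷ 60 = 0.5 L/s.
R = (PIP − Pplat)/V̇ = (19 − 11) / 0.5 = 8.0/0.5 = 16.0 cmH2O·s/L.
C = Vt/(Pplat − PEEP) = 435.0 / (11 − 2) = 435.0/9.0 = 48.333 mL/cmH2O.
τ = R × C = 16.0 × 0.04833 L/cmH2O = 0.7733 s.
Fraction remaining = e^(−Te/τ) = e^(−0.90/0.7733) = 0.3123; trapped volume = 435.0 × 0.3123 = 135.85 mL.
Additional alveolar pressure from trapping ≈ V_trapped / C = 135.85 / 48.333 = 2.811 cmH2O.

2.8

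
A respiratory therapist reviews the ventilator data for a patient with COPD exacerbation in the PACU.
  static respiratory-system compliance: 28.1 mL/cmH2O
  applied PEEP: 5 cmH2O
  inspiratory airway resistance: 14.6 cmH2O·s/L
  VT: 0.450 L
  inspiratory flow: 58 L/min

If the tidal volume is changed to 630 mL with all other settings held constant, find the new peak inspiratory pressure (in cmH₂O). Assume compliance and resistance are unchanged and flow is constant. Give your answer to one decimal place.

41.5

Flow: 58 L/min ÷ 60 = 0.9667 L/s.
PIP = Vt/C + R·V̇ + PEEP (constant-flow equation of motion).
Only the elastic term changes: ΔPIP = ΔVt / C = (630 − 450) / 28.1 = 6.406 cmH2O.
Original PIP = 450/28.1 + 14.6×0.9667 + 5 = 35.128 cmH2O; new PIP = 35.128 + (6.406) = 41.534 cmH2O.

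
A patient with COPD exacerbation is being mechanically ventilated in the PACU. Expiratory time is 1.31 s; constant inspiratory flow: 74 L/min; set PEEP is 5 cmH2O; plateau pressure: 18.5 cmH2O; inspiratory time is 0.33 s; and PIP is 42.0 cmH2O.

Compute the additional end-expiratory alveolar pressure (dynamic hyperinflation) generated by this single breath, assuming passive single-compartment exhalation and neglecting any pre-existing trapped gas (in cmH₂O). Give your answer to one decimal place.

Flow: 74 L/min ÷ 60 = 1.2333 L/s.
Vt = flow × Ti = 1.2333 L/s × 0.33 s × 1000 mL/L = 406.99 mL.
R = (PIP − Pplat)/V̇ = (42.0 − 18.5) / 1.2333 = 23.5/1.2333 = 19.055 cmH2O·s/L.
C = Vt/(Pplat − PEEP) = 406.99 / (18.5 − 5) = 406.99/13.5 = 30.147 mL/cmH2O.
τ = R × C = 19.055 × 0.03015 L/cmH2O = 0.5745 s.
Fraction remaining = e^(−Te/τ) = e^(−1.31/0.5745) = 0.1023; trapped volume = 406.99 × 0.1023 = 41.635 mL.
Additional alveolar pressure from trapping ≈ V_trapped / C = 41.635 / 30.147 = 1.381 cmH2O.

1.4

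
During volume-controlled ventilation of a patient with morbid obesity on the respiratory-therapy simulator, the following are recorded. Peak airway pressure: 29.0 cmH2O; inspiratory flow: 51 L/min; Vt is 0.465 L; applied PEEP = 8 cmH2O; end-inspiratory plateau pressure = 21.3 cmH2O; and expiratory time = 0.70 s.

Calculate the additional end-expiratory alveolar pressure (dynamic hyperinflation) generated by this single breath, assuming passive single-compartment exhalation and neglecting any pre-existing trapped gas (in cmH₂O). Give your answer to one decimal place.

Flow: 51 L/min ÷ 60 = 0.85 L/s.
R = (PIP − Pplat)/V̇ = (29.0 − 21.3) / 0.85 = 7.7/0.85 = 9.059 cmH2O·s/L.
C = Vt/(Pplat − PEEP) = 465.0 / (21.3 − 8) = 465.0/13.3 = 34.962 mL/cmH2O.
τ = R × C = 9.059 × 0.03496 L/cmH2O = 0.3167 s.
Fraction remaining = e^(−Te/τ) = e^(−0.70/0.3167) = 0.1097; trapped volume = 465.0 × 0.1097 = 51.011 mL.
Additional alveolar pressure from trapping ≈ V_trapped / C = 51.011 / 34.962 = 1.459 cmH2O.

1.5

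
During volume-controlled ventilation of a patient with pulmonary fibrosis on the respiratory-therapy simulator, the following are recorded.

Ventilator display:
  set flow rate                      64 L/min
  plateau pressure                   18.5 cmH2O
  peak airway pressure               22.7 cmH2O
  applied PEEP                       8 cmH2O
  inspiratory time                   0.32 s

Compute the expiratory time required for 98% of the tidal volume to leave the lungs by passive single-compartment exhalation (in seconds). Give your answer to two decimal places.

0.50

Flow: 64 L/min ÷ 60 = 1.0667 L/s.
Vt = flow × Ti = 1.0667 L/s × 0.32 s × 1000 mL/L = 341.34 mL.
R = (PIP − Pplat)/V̇ = (22.7 − 18.5) / 1.0667 = 4.2/1.0667 = 3.937 cmH2O·s/L.
C = Vt/(Pplat − PEEP) = 341.34 / (18.5 − 8) = 341.34/10.5 = 32.509 mL/cmH2O.
τ = R × C = 3.937 × 0.03251 L/cmH2O = 0.128 s.
t = −τ·ln(1 − 0.98) = −0.128·ln(0.02) = 0.5007 s.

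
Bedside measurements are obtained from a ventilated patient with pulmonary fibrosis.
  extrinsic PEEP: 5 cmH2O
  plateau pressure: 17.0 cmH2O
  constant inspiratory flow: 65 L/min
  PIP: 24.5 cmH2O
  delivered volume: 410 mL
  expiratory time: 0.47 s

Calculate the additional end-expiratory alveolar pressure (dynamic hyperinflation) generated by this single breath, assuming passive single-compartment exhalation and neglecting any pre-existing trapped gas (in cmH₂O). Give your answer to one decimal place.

1.6

Flow: 65 L/min ÷ 60 = 1.0833 L/s.
R = (PIP − Pplat)/V̇ = (24.5 − 17.0) / 1.0833 = 7.5/1.0833 = 6.923 cmH2O·s/L.
C = Vt/(Pplat − PEEP) = 410.0 / (17.0 − 5) = 410.0/12.0 = 34.167 mL/cmH2O.
τ = R × C = 6.923 × 0.03417 L/cmH2O = 0.2366 s.
Fraction remaining = e^(−Te/τ) = e^(−0.47/0.2366) = 0.1372; trapped volume = 410.0 × 0.1372 = 56.252 mL.
Additional alveolar pressure from trapping ≈ V_trapped / C = 56.252 / 34.167 = 1.646 cmH2O.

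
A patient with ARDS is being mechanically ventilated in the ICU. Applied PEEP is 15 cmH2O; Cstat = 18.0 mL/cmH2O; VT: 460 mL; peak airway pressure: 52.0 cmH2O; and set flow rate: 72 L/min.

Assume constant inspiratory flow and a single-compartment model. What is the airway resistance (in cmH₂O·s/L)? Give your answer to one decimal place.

Flow: 72 L/min ÷ 60 = 1.2 L/s.
Equation of motion (constant flow): PIP = Vt/C + R·V̇ + PEEP.
R·V̇ = PIP − Vt/C − PEEP = 52.0 − 460/18.0 − 15 = 52.0 − 25.556 − 15 = 11.444 cmH2O.
R = 11.444 / 1.2 = 9.537 cmH2O·s/L.

9.5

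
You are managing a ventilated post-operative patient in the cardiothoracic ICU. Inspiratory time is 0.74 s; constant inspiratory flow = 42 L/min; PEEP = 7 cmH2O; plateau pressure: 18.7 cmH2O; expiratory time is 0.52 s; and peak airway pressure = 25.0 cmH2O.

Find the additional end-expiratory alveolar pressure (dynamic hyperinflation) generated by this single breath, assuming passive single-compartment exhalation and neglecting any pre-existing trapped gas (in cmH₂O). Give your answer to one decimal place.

3.2

Flow: 42 L/min ÷ 60 = 0.7 L/s.
Vt = flow × Ti = 0.7 L/s × 0.74 s × 1000 mL/L = 518.0 mL.
R = (PIP − Pplat)/V̇ = (25.0 − 18.7) / 0.7 = 6.3/0.7 = 9.0 cmH2O·s/L.
C = Vt/(Pplat − PEEP) = 518.0 / (18.7 − 7) = 518.0/11.7 = 44.274 mL/cmH2O.
τ = R × C = 9.0 × 0.04427 L/cmH2O = 0.3984 s.
Fraction remaining = e^(−Te/τ) = e^(−0.52/0.3984) = 0.2711; trapped volume = 518.0 × 0.2711 = 140.43 mL.
Additional alveolar pressure from trapping ≈ V_trapped / C = 140.43 / 44.274 = 3.172 cmH2O.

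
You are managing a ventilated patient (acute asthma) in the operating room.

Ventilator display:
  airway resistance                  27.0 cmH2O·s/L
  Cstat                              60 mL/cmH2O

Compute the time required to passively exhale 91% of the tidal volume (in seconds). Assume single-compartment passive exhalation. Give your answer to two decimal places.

3.90

τ = R × C = 27.0 × 60 mL/cmH2O = 27.0 × 0.060 L/cmH2O = 1.62 s.
Exhaled fraction f = 1 − e^(−t/τ) → t = −τ·ln(1 − f) = −1.62·ln(0.09) = 3.901 s.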